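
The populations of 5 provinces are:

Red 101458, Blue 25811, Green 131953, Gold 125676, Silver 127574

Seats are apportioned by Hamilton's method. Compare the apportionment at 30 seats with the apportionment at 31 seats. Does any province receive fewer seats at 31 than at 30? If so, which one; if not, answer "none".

At 30 seats: Red 6, Blue 2, Green 8, Gold 7, Silver 7.
At 31 seats: Red 6, Blue 1, Green 8, Gold 8, Silver 8.
Blue drops from 2 to 1.

Blue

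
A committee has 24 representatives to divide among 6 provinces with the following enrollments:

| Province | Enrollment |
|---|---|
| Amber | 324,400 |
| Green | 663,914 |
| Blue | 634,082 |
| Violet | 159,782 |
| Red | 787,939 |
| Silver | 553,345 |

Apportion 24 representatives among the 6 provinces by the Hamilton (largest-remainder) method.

Amber 3, Green 5, Blue 5, Violet 1, Red 6, Silver 4

Total 3123462; standard divisor 3123462/24 ≈ 130144.25.
Standard quotas: Amber 2.4926, Green 5.1014, Blue 4.8721, Violet 1.2277, Red 6.0544, Silver 4.2518.
Lower quotas: Amber 2, Green 5, Blue 4, Violet 1, Red 6, Silver 4 (sum 22, leaving 2 seats).
Remainders in descending order: Blue 0.8721, Amber 0.4926, Silver 0.2518, Violet 0.2277, Green 0.1014, Red 0.0544.
Largest remainders: Blue, Amber receive the extra seats.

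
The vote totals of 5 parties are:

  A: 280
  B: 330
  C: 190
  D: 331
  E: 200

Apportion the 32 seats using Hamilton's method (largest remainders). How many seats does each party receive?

A=7, B=8, C=4, D=8, E=5

Total 1331; standard divisor 1331/32 ≈ 41.594.
Standard quotas: A 6.732, B 7.934, C 4.568, D 7.958, E 4.808.
Lower quotas: A 6, B 7, C 4, D 7, E 4 (sum 28, leaving 4 seats).
Remainders in descending order: D 0.958, B 0.934, E 0.808, A 0.732, C 0.568.
The surplus seats go to D, B, E, A.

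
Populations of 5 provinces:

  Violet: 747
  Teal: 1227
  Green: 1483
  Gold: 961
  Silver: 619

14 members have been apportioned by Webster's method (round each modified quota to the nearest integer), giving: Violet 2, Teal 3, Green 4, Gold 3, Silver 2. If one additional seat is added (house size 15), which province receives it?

Teal

Priority for the next seat is population ÷ (current seats + 0.5).
Priorities: Violet 298.800, Teal 350.571, Green 329.556, Gold 274.571, Silver 247.600.
Highest priority: Teal.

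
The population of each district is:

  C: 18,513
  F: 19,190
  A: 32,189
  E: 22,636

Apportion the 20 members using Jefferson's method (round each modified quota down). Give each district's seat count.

C 4, F 4, A 7, E 5

Standard divisor 92528/20 ≈ 4626.4; standard quotas: C 4.002, F 4.148, A 6.958, E 4.893.
Rounding down gives 4, 4, 6, 4 = 18 seats, so the divisor must be adjusted.
With modified divisor 4300: modified quotas C 4.305, F 4.463, A 7.486, E 5.264.
Rounding down: C 4, F 4, A 7, E 5 (total 20).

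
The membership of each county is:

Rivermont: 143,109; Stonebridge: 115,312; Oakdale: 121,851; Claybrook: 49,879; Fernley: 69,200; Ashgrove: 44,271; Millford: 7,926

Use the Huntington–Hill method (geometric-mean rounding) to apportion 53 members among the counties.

With divisor 10607: modified quotas Rivermont 13.492, Stonebridge 10.871, Oakdale 11.488, Claybrook 4.702, Fernley 6.524, Ashgrove 4.174, Millford 0.747.
Geometric-mean thresholds: Rivermont √(13·14)=13.491, Stonebridge √(10·11)=10.488, Oakdale √(11·12)=11.489, Claybrook √(4·5)=4.472, Fernley √(6·7)=6.481, Ashgrove √(4·5)=4.472, Millford (min 1).
Each quota rounded against its threshold gives Rivermont 14, Stonebridge 11, Oakdale 11, Claybrook 5, Fernley 7, Ashgrove 4, Millford 1 (total 53).

Rivermont=14, Stonebridge=11, Oakdale=11, Claybrook=5, Fernley=7, Ashgrove=4, Millford=1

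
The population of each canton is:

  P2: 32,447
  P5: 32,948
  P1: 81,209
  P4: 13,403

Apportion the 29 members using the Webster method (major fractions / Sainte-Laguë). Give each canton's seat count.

P2 6, P5 6, P1 15, P4 2

Standard divisor 160007/29 ≈ 5517.483; standard quotas: P2 5.881, P5 5.972, P1 14.718, P4 2.429.
Rounding to the nearest integer gives P2 6, P5 6, P1 15, P4 2 — total 29, matching the house size, so no adjustment is needed.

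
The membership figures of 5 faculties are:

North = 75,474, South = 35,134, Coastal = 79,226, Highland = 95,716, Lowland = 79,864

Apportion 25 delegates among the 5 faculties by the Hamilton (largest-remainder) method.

North 5, South 2, Coastal 5, Highland 7, Lowland 6

The standard divisor is 365414/25 ≈ 14616.56.
Standard quotas: North 5.1636, South 2.4037, Coastal 5.4203, Highland 6.5485, Lowland 5.4639.
Lower quotas: North 5, South 2, Coastal 5, Highland 6, Lowland 5 (sum 23, leaving 2 seats).
Remainders in descending order: Highland 0.5485, Lowland 0.4639, Coastal 0.4203, South 0.4037, North 0.1636.
The surplus seats go to Highland, Lowland.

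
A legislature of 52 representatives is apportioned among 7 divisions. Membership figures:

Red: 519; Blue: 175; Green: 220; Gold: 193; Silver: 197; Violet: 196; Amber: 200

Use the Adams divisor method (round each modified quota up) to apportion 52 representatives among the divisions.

Standard divisor 1700/52 ≈ 32.692; standard quotas: Red 15.875, Blue 5.353, Green 6.729, Gold 5.904, Silver 6.026, Violet 5.995, Amber 6.118.
Rounding up gives 16, 6, 7, 6, 7, 6, 7 = 55 seats, so the divisor must be adjusted.
With modified divisor 34.8: modified quotas Red 14.914, Blue 5.029, Green 6.322, Gold 5.546, Silver 5.661, Violet 5.632, Amber 5.747.
Rounding up: Red 15, Blue 6, Green 7, Gold 6, Silver 6, Violet 6, Amber 6 (total 52).

Red 15, Blue 6, Green 7, Gold 6, Silver 6, Violet 6, Amber 6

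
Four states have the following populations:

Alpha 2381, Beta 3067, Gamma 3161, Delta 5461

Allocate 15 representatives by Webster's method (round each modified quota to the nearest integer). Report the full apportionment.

Alpha 3, Beta 3, Gamma 3, Delta 6

Standard divisor 14070/15 ≈ 938; standard quotas: Alpha 2.538, Beta 3.270, Gamma 3.370, Delta 5.822.
Rounding to the nearest integer gives Alpha 3, Beta 3, Gamma 3, Delta 6 — total 15, matching the house size, so no adjustment is needed.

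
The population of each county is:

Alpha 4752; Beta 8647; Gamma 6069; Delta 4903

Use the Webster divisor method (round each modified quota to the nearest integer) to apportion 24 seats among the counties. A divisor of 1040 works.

Alpha=5, Beta=8, Gamma=6, Delta=5

With modified divisor 1040: modified quotas Alpha 4.569, Beta 8.314, Gamma 5.836, Delta 4.714.
Rounding to the nearest integer: Alpha 5, Beta 8, Gamma 6, Delta 5 (total 24).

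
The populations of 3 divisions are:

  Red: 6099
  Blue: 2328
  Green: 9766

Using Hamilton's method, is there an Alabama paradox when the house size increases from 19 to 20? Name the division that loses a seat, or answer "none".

At 19 seats: Red 6, Blue 3, Green 10.
At 20 seats: Red 7, Blue 2, Green 11.
Blue drops from 3 to 2.

Blue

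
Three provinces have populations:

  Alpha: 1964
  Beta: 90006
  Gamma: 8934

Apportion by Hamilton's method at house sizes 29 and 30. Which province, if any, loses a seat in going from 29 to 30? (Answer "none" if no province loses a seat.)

none

At 29 seats: Alpha 0, Beta 26, Gamma 3.
At 30 seats: Alpha 0, Beta 27, Gamma 3.
No province's allocation decreased.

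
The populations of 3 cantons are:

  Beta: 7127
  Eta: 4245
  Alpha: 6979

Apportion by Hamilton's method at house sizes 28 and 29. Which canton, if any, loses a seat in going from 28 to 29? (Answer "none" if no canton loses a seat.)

At 28 seats: Beta 11, Eta 6, Alpha 11.
At 29 seats: Beta 11, Eta 7, Alpha 11.
No canton's allocation decreased.

none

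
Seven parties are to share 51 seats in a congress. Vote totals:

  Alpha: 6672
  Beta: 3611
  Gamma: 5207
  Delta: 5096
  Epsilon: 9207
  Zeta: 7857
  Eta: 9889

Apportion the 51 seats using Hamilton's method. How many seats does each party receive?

The standard divisor is 47539/51 ≈ 932.137.
Standard quotas: Alpha 7.1577, Beta 3.8739, Gamma 5.5861, Delta 5.4670, Epsilon 9.8773, Zeta 8.4290, Eta 10.6090.
Lower quotas: Alpha 7, Beta 3, Gamma 5, Delta 5, Epsilon 9, Zeta 8, Eta 10 (sum 47, leaving 4 seats).
Remainders in descending order: Epsilon 0.8773, Beta 0.8739, Eta 0.6090, Gamma 0.5861, Delta 0.4670, Zeta 0.4290, Alpha 0.1577.
Largest remainders: Epsilon, Beta, Eta, Gamma receive the extra seats.

Alpha 7; Beta 4; Gamma 6; Delta 5; Epsilon 10; Zeta 8; Eta 11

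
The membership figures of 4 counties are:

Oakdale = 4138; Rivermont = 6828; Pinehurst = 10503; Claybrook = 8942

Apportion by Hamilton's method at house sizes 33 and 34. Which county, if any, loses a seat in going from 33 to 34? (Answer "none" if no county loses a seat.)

Oakdale

At 33 seats: Oakdale 5, Rivermont 7, Pinehurst 11, Claybrook 10.
At 34 seats: Oakdale 4, Rivermont 8, Pinehurst 12, Claybrook 10.
Oakdale drops from 5 to 4.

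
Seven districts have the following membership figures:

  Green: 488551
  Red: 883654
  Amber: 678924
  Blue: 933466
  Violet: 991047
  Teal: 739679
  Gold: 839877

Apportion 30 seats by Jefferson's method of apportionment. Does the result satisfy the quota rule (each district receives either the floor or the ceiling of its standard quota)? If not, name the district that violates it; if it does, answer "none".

none

Standard quotas: Green 2.638, Red 4.772, Amber 3.666, Blue 5.041, Violet 5.352, Teal 3.995, Gold 4.536.
Jefferson allocation: Green 2, Red 5, Amber 4, Blue 5, Violet 5, Teal 4, Gold 5.
Every allocation lies between the lower and upper quota.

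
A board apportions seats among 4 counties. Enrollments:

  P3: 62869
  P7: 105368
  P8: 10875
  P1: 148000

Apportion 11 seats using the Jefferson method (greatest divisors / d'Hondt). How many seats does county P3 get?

2

Standard divisor 327112/11 ≈ 29737.455; standard quotas: P3 2.114, P7 3.543, P8 0.366, P1 4.977.
Rounding down gives 2, 3, 0, 4 = 9 seats, so the divisor must be adjusted.
With modified divisor 25500: modified quotas P3 2.465, P7 4.132, P8 0.426, P1 5.804.
Rounding down: P3 2, P7 4, P8 0, P1 5 (total 11).
P3 receives 2.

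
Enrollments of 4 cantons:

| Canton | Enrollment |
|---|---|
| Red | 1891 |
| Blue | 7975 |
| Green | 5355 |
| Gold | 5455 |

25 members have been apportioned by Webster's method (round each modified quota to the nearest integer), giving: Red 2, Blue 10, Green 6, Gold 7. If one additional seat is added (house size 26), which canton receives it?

Priority for the next seat is population ÷ (current seats + 0.5).
Priorities: Red 756.400, Blue 759.524, Green 823.846, Gold 727.333.
Highest priority: Green.

Green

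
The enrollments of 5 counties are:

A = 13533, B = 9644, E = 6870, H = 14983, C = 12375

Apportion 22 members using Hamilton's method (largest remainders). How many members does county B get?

4

The standard divisor is 57405/22 ≈ 2609.318.
Standard quotas: A 5.1864, B 3.6960, E 2.6329, H 5.7421, C 4.7426.
Lower quotas: A 5, B 3, E 2, H 5, C 4 (sum 19, leaving 3 seats).
Remainders in descending order: C 0.7426, H 0.7421, B 0.6960, E 0.6329, A 0.1864.
Largest remainders: C, H, B receive the extra seats.
B receives 4.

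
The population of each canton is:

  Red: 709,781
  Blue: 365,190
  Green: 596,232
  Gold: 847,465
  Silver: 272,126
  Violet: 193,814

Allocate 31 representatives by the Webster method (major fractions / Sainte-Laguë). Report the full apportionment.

Red 7; Blue 4; Green 6; Gold 9; Silver 3; Violet 2

Standard divisor 2984608/31 ≈ 96277.677; standard quotas: Red 7.372, Blue 3.793, Green 6.193, Gold 8.802, Silver 2.826, Violet 2.013.
Rounding to the nearest integer gives Red 7, Blue 4, Green 6, Gold 9, Silver 3, Violet 2 — total 31, matching the house size, so no adjustment is needed.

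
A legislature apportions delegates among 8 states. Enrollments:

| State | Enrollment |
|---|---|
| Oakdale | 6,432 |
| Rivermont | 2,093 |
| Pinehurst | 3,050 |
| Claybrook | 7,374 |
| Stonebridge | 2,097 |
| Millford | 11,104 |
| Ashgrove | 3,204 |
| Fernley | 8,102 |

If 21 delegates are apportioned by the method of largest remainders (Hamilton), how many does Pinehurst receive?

Total 43456; standard divisor 43456/21 ≈ 2069.333.
Standard quotas: Oakdale 3.1082, Rivermont 1.0114, Pinehurst 1.4739, Claybrook 3.5635, Stonebridge 1.0134, Millford 5.3660, Ashgrove 1.5483, Fernley 3.9153.
Lower quotas: Oakdale 3, Rivermont 1, Pinehurst 1, Claybrook 3, Stonebridge 1, Millford 5, Ashgrove 1, Fernley 3 (sum 18, leaving 3 seats).
Remainders in descending order: Fernley 0.9153, Claybrook 0.5635, Ashgrove 0.5483, Pinehurst 0.4739, Millford 0.3660, Oakdale 0.1082, Stonebridge 0.0134, Rivermont 0.0114.
Largest remainders: Fernley, Claybrook, Ashgrove receive the extra seats.
Pinehurst receives 1.

1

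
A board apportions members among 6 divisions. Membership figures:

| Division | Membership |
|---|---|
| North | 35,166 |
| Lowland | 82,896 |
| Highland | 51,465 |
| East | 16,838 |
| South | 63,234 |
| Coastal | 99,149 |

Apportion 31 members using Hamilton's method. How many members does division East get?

Total 348748; standard divisor 348748/31 ≈ 11249.935.
Standard quotas: North 3.1259, Lowland 7.3686, Highland 4.5747, East 1.4967, South 5.6208, Coastal 8.8133.
Lower quotas: North 3, Lowland 7, Highland 4, East 1, South 5, Coastal 8 (sum 28, leaving 3 seats).
Remainders in descending order: Coastal 0.8133, South 0.6208, Highland 0.5747, East 0.4967, Lowland 0.3686, North 0.1259.
The surplus seats go to Coastal, South, Highland.
East receives 1.

1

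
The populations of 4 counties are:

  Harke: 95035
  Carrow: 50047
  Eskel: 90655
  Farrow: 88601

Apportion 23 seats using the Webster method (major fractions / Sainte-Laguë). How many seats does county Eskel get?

Standard divisor 324338/23 ≈ 14101.652; standard quotas: Harke 6.739, Carrow 3.549, Eskel 6.429, Farrow 6.283.
Rounding to the nearest integer gives Harke 7, Carrow 4, Eskel 6, Farrow 6 — total 23, matching the house size, so no adjustment is needed.
Eskel receives 6.

6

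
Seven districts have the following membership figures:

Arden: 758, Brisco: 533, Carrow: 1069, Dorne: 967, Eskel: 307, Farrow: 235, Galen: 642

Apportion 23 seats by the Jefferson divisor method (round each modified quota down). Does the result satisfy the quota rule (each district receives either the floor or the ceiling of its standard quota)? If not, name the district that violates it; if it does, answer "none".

none

Standard quotas: Arden 3.865, Brisco 2.718, Carrow 5.450, Dorne 4.930, Eskel 1.565, Farrow 1.198, Galen 3.273.
Jefferson allocation: Arden 4, Brisco 3, Carrow 6, Dorne 5, Eskel 1, Farrow 1, Galen 3.
Every allocation lies between the lower and upper quota.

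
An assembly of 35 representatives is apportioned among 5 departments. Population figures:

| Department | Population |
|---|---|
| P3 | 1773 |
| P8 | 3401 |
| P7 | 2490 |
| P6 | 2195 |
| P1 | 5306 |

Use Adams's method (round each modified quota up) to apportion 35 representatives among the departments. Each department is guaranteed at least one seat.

Standard divisor 15165/35 ≈ 433.286; standard quotas: P3 4.092, P8 7.849, P7 5.747, P6 5.066, P1 12.246.
Rounding up gives 5, 8, 6, 6, 13 = 38 seats, so the divisor must be adjusted.
With modified divisor 460: modified quotas P3 3.854, P8 7.393, P7 5.413, P6 4.772, P1 11.535.
Rounding up: P3 4, P8 8, P7 6, P6 5, P1 12 (total 35).

P3 4; P8 8; P7 6; P6 5; P1 12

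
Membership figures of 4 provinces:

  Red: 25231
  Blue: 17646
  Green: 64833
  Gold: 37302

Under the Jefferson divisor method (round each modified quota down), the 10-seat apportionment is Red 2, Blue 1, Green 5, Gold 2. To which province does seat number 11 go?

Gold

Priority for the next seat is population ÷ (current seats + 1).
Priorities: Red 8410.333, Blue 8823.000, Green 10805.500, Gold 12434.000.
Highest priority: Gold.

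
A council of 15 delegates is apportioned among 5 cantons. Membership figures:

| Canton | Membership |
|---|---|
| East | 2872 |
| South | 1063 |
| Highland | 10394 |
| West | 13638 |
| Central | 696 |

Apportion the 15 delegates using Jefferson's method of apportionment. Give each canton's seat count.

East 1, South 0, Highland 6, West 8, Central 0

Standard divisor 28663/15 ≈ 1910.867; standard quotas: East 1.503, South 0.556, Highland 5.439, West 7.137, Central 0.364.
Rounding down gives 1, 0, 5, 7, 0 = 13 seats, so the divisor must be adjusted.
With modified divisor 1600: modified quotas East 1.795, South 0.664, Highland 6.496, West 8.524, Central 0.435.
Rounding down: East 1, South 0, Highland 6, West 8, Central 0 (total 15).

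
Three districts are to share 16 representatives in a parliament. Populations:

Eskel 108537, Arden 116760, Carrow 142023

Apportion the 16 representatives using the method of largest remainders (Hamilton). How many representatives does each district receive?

Eskel 5, Arden 5, Carrow 6

The standard divisor is 367320/16 ≈ 22957.5.
Standard quotas: Eskel 4.7277, Arden 5.0859, Carrow 6.1863.
Lower quotas: Eskel 4, Arden 5, Carrow 6 (sum 15, leaving 1 seat).
Remainders in descending order: Eskel 0.7277, Carrow 0.1863, Arden 0.0859.
Largest remainder: Eskel receives the extra seat.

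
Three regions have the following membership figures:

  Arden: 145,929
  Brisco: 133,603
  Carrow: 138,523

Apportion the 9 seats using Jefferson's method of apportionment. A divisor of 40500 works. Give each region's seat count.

With modified divisor 40500: modified quotas Arden 3.603, Brisco 3.299, Carrow 3.420.
Rounding down: Arden 3, Brisco 3, Carrow 3 (total 9).

Arden 3; Brisco 3; Carrow 3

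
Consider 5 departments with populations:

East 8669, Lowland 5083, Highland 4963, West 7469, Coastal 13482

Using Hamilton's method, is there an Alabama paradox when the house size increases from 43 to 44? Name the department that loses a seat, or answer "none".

At 43 seats: East 9, Lowland 6, Highland 5, West 8, Coastal 15.
At 44 seats: East 10, Lowland 6, Highland 5, West 8, Coastal 15.
No department's allocation decreased.

none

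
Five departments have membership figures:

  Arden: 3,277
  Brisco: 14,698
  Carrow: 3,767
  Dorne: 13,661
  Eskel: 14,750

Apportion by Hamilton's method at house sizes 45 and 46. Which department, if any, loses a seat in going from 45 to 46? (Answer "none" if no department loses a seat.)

At 45 seats: Arden 3, Brisco 13, Carrow 4, Dorne 12, Eskel 13.
At 46 seats: Arden 3, Brisco 13, Carrow 3, Dorne 13, Eskel 14.
Carrow drops from 4 to 3.

Carrow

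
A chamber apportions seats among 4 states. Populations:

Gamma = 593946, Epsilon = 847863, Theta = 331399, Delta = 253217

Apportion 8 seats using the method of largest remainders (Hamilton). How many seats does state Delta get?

The standard divisor is 2026425/8 ≈ 253303.125.
Standard quotas: Gamma 2.3448, Epsilon 3.3472, Theta 1.3083, Delta 0.9997.
Lower quotas: Gamma 2, Epsilon 3, Theta 1, Delta 0 (sum 6, leaving 2 seats).
Remainders in descending order: Delta 0.9997, Epsilon 0.3472, Gamma 0.3448, Theta 0.3083.
The surplus seats go to Delta, Epsilon.
Delta receives 1.

1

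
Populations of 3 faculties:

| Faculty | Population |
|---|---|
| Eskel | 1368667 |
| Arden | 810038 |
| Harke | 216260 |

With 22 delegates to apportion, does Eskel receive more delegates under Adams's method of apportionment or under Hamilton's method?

Adams: Eskel 12, Arden 8, Harke 2.
Hamilton: Eskel 13, Arden 7, Harke 2.
Eskel gets 12 under Adams and 13 under Hamilton.

Hamilton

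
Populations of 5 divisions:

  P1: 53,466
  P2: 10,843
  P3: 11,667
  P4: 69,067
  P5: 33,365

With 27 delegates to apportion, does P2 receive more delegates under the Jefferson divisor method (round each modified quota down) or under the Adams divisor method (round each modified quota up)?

Jefferson: P1 9, P2 1, P3 1, P4 11, P5 5.
Adams: P1 8, P2 2, P3 2, P4 10, P5 5.
P2 gets 1 under Jefferson and 2 under Adams.

Adams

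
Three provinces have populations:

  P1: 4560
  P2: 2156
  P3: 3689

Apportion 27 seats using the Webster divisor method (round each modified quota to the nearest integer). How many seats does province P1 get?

12

Standard divisor 10405/27 ≈ 385.37; standard quotas: P1 11.833, P2 5.595, P3 9.573.
Rounding to the nearest integer gives 12, 6, 10 = 28 seats, so the divisor must be adjusted.
With modified divisor 390: modified quotas P1 11.692, P2 5.528, P3 9.459.
Rounding to the nearest integer: P1 12, P2 6, P3 9 (total 27).
P1 receives 12.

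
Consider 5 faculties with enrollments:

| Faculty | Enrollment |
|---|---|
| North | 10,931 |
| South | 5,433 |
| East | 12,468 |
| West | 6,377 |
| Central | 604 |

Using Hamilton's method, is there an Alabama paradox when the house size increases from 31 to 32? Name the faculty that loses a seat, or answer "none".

Central

At 31 seats: North 9, South 5, East 11, West 5, Central 1.
At 32 seats: North 10, South 5, East 11, West 6, Central 0.
Central drops from 1 to 0.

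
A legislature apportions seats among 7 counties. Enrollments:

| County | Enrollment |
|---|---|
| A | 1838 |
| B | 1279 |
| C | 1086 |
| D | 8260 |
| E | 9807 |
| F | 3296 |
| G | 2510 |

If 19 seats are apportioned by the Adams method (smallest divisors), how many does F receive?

2

Standard divisor 28076/19 ≈ 1477.684; standard quotas: A 1.244, B 0.866, C 0.735, D 5.590, E 6.637, F 2.231, G 1.699.
Rounding up gives 2, 1, 1, 6, 7, 3, 2 = 22 seats, so the divisor must be adjusted.
With modified divisor 1700: modified quotas A 1.081, B 0.752, C 0.639, D 4.859, E 5.769, F 1.939, G 1.476.
Rounding up: A 2, B 1, C 1, D 5, E 6, F 2, G 2 (total 19).
F receives 2.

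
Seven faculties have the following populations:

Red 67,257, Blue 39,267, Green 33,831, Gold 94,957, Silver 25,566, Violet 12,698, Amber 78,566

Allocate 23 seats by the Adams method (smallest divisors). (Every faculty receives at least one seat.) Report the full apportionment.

Standard divisor 352142/23 ≈ 15310.522; standard quotas: Red 4.393, Blue 2.565, Green 2.210, Gold 6.202, Silver 1.670, Violet 0.829, Amber 5.132.
Rounding up gives 5, 3, 3, 7, 2, 1, 6 = 27 seats, so the divisor must be adjusted.
With modified divisor 18000: modified quotas Red 3.736, Blue 2.182, Green 1.879, Gold 5.275, Silver 1.420, Violet 0.705, Amber 4.365.
Rounding up: Red 4, Blue 3, Green 2, Gold 6, Silver 2, Violet 1, Amber 5 (total 23).

Red: 4; Blue: 3; Green: 2; Gold: 6; Silver: 2; Violet: 1; Amber: 5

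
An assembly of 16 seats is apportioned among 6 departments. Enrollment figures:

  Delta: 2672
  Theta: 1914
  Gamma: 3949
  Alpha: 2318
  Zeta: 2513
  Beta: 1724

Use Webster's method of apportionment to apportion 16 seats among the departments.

Delta 3; Theta 2; Gamma 4; Alpha 2; Zeta 3; Beta 2

Standard divisor 15090/16 ≈ 943.125; standard quotas: Delta 2.833, Theta 2.029, Gamma 4.187, Alpha 2.458, Zeta 2.665, Beta 1.828.
Rounding to the nearest integer gives Delta 3, Theta 2, Gamma 4, Alpha 2, Zeta 3, Beta 2 — total 16, matching the house size, so no adjustment is needed.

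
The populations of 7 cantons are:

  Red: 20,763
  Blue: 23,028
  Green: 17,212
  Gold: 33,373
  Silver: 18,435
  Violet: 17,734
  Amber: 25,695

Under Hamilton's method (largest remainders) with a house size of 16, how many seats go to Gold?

3

The standard divisor is 156240/16 = 9765.
Standard quotas: Red 2.1263, Blue 2.3582, Green 1.7626, Gold 3.4176, Silver 1.8879, Violet 1.8161, Amber 2.6313.
Lower quotas: Red 2, Blue 2, Green 1, Gold 3, Silver 1, Violet 1, Amber 2 (sum 12, leaving 4 seats).
Remainders in descending order: Silver 0.8879, Violet 0.8161, Green 0.7626, Amber 0.6313, Gold 0.4176, Blue 0.3582, Red 0.1263.
The surplus seats go to Silver, Violet, Green, Amber.
Gold receives 3.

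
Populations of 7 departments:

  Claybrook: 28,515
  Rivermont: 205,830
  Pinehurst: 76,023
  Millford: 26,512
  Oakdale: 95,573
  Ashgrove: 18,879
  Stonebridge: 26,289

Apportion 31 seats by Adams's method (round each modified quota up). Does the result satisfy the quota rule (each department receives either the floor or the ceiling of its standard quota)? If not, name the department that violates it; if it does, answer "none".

Rivermont

Standard quotas: Claybrook 1.851, Rivermont 13.359, Pinehurst 4.934, Millford 1.721, Oakdale 6.203, Ashgrove 1.225, Stonebridge 1.706.
Adams allocation: Claybrook 2, Rivermont 12, Pinehurst 5, Millford 2, Oakdale 6, Ashgrove 2, Stonebridge 2.
Rivermont has quota 13.359 (lower 13, upper 14) but receives 12 — outside the quota interval.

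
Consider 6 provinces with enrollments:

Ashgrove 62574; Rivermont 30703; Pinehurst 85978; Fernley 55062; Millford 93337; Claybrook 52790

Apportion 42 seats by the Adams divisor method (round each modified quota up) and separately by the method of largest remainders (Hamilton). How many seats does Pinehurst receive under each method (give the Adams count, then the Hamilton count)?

Adams: Ashgrove 7, Rivermont 4, Pinehurst 9, Fernley 6, Millford 10, Claybrook 6.
Hamilton: Ashgrove 7, Rivermont 3, Pinehurst 10, Fernley 6, Millford 10, Claybrook 6.
Pinehurst gets 9 under Adams and 10 under Hamilton.

9 and 10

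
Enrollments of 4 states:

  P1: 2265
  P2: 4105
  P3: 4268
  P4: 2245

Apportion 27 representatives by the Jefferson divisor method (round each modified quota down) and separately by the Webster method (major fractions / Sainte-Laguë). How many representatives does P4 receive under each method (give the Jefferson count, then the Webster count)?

Jefferson: P1 5, P2 9, P3 9, P4 4.
Webster: P1 5, P2 8, P3 9, P4 5.
P4 gets 4 under Jefferson and 5 under Webster.

4 and 5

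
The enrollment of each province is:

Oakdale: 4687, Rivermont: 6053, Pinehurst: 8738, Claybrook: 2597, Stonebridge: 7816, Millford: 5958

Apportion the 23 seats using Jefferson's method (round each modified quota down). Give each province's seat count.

Oakdale: 3, Rivermont: 4, Pinehurst: 6, Claybrook: 1, Stonebridge: 5, Millford: 4

Standard divisor 35849/23 ≈ 1558.652; standard quotas: Oakdale 3.007, Rivermont 3.883, Pinehurst 5.606, Claybrook 1.666, Stonebridge 5.015, Millford 3.823.
Rounding down gives 3, 3, 5, 1, 5, 3 = 20 seats, so the divisor must be adjusted.
With modified divisor 1400: modified quotas Oakdale 3.348, Rivermont 4.324, Pinehurst 6.241, Claybrook 1.855, Stonebridge 5.583, Millford 4.256.
Rounding down: Oakdale 3, Rivermont 4, Pinehurst 6, Claybrook 1, Stonebridge 5, Millford 4 (total 23).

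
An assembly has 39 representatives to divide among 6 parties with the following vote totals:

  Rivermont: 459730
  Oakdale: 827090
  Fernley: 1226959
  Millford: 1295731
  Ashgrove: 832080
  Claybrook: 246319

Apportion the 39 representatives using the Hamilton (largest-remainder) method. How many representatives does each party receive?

Rivermont: 4, Oakdale: 6, Fernley: 10, Millford: 10, Ashgrove: 7, Claybrook: 2

The standard divisor is 4887909/39 = 125331.
Standard quotas: Rivermont 3.6681, Oakdale 6.5992, Fernley 9.7897, Millford 10.3385, Ashgrove 6.6391, Claybrook 1.9653.
Lower quotas: Rivermont 3, Oakdale 6, Fernley 9, Millford 10, Ashgrove 6, Claybrook 1 (sum 35, leaving 4 seats).
Remainders in descending order: Claybrook 0.9653, Fernley 0.7897, Rivermont 0.6681, Ashgrove 0.6391, Oakdale 0.5992, Millford 0.3385.
The surplus seats go to Claybrook, Fernley, Rivermont, Ashgrove.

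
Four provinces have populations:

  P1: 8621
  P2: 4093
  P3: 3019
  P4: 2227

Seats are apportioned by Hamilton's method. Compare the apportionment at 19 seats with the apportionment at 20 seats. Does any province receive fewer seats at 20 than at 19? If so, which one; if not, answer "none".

P4

At 19 seats: P1 9, P2 4, P3 3, P4 3.
At 20 seats: P1 10, P2 5, P3 3, P4 2.
P4 drops from 3 to 2.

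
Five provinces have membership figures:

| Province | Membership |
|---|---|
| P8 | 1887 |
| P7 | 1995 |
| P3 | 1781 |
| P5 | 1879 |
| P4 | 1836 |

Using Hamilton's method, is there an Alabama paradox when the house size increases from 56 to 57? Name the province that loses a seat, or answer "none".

none

At 56 seats: P8 11, P7 12, P3 11, P5 11, P4 11.
At 57 seats: P8 12, P7 12, P3 11, P5 11, P4 11.
No province's allocation decreased.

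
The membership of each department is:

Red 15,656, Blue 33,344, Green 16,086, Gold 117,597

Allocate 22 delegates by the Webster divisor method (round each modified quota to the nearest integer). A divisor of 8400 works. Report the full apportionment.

With modified divisor 8400: modified quotas Red 1.864, Blue 3.970, Green 1.915, Gold 14.000.
Rounding to the nearest integer: Red 2, Blue 4, Green 2, Gold 14 (total 22).

Red: 2, Blue: 4, Green: 2, Gold: 14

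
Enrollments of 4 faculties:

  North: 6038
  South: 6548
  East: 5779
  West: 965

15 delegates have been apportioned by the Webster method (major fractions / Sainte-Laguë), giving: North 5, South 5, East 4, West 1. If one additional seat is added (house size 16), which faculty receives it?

Priority for the next seat is population ÷ (current seats + 0.5).
Priorities: North 1097.818, South 1190.545, East 1284.222, West 643.333.
Highest priority: East.

East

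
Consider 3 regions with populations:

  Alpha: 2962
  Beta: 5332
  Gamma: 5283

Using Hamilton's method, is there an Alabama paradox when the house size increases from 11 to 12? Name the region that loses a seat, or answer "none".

Alpha

At 11 seats: Alpha 3, Beta 4, Gamma 4.
At 12 seats: Alpha 2, Beta 5, Gamma 5.
Alpha drops from 3 to 2.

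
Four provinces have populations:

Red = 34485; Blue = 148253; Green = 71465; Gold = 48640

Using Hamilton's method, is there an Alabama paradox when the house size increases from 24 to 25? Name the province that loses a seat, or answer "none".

At 24 seats: Red 3, Blue 12, Green 5, Gold 4.
At 25 seats: Red 3, Blue 12, Green 6, Gold 4.
No province's allocation decreased.

none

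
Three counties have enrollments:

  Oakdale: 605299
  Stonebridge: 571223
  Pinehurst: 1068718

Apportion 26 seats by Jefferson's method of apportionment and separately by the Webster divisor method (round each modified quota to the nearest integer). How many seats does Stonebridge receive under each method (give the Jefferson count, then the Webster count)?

Jefferson: Oakdale 7, Stonebridge 6, Pinehurst 13.
Webster: Oakdale 7, Stonebridge 7, Pinehurst 12.
Stonebridge gets 6 under Jefferson and 7 under Webster.

6 and 7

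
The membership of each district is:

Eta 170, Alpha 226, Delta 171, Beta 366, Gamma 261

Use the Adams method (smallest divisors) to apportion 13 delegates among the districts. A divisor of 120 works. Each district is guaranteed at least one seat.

Eta=2; Alpha=2; Delta=2; Beta=4; Gamma=3

With modified divisor 120: modified quotas Eta 1.417, Alpha 1.883, Delta 1.425, Beta 3.050, Gamma 2.175.
Rounding up: Eta 2, Alpha 2, Delta 2, Beta 4, Gamma 3 (total 13).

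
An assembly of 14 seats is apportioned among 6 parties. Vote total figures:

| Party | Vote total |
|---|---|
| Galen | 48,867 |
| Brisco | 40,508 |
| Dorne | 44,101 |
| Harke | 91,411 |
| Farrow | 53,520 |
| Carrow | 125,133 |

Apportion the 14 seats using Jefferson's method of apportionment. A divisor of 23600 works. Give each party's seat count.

Galen 2; Brisco 1; Dorne 1; Harke 3; Farrow 2; Carrow 5

With modified divisor 23600: modified quotas Galen 2.071, Brisco 1.716, Dorne 1.869, Harke 3.873, Farrow 2.268, Carrow 5.302.
Rounding down: Galen 2, Brisco 1, Dorne 1, Harke 3, Farrow 2, Carrow 5 (total 14).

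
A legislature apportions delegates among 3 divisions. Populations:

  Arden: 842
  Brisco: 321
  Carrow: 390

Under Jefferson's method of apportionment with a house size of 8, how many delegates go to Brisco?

1

Standard divisor 1553/8 ≈ 194.125; standard quotas: Arden 4.337, Brisco 1.654, Carrow 2.009.
Rounding down gives 4, 1, 2 = 7 seats, so the divisor must be adjusted.
With modified divisor 164: modified quotas Arden 5.134, Brisco 1.957, Carrow 2.378.
Rounding down: Arden 5, Brisco 1, Carrow 2 (total 8).
Brisco receives 1.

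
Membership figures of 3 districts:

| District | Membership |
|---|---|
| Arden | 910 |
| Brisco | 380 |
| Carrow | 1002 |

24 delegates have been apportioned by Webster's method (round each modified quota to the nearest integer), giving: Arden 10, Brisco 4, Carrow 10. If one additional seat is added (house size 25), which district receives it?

Priority for the next seat is population ÷ (current seats + 0.5).
Priorities: Arden 86.667, Brisco 84.444, Carrow 95.429.
Highest priority: Carrow.

Carrow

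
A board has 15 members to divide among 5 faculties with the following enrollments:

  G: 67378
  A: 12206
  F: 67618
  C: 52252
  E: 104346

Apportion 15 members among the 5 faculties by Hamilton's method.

Total 303800; standard divisor 303800/15 ≈ 20253.333.
Standard quotas: G 3.3268, A 0.6027, F 3.3386, C 2.5799, E 5.1520.
Lower quotas: G 3, A 0, F 3, C 2, E 5 (sum 13, leaving 2 seats).
Remainders in descending order: A 0.6027, C 0.5799, F 0.3386, G 0.3268, E 0.1520.
Largest remainders: A, C receive the extra seats.

G 3, A 1, F 3, C 3, E 5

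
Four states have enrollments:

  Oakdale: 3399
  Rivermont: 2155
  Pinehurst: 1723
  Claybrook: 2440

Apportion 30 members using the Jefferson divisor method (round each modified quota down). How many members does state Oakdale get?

11

Standard divisor 9717/30 ≈ 323.9; standard quotas: Oakdale 10.494, Rivermont 6.653, Pinehurst 5.320, Claybrook 7.533.
Rounding down gives 10, 6, 5, 7 = 28 seats, so the divisor must be adjusted.
With modified divisor 306: modified quotas Oakdale 11.108, Rivermont 7.042, Pinehurst 5.631, Claybrook 7.974.
Rounding down: Oakdale 11, Rivermont 7, Pinehurst 5, Claybrook 7 (total 30).
Oakdale receives 11.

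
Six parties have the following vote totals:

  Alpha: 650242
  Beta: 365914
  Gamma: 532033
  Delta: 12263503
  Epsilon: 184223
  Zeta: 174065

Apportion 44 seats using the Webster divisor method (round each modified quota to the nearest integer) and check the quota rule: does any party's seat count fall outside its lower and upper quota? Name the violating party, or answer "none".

Standard quotas: Alpha 2.019, Beta 1.136, Gamma 1.652, Delta 38.080, Epsilon 0.572, Zeta 0.540.
Webster allocation: Alpha 2, Beta 1, Gamma 2, Delta 37, Epsilon 1, Zeta 1.
Delta has quota 38.080 (lower 38, upper 39) but receives 37 — outside the quota interval.

Delta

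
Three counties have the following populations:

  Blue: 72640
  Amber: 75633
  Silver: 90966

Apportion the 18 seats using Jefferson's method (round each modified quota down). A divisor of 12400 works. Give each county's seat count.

With modified divisor 12400: modified quotas Blue 5.858, Amber 6.099, Silver 7.336.
Rounding down: Blue 5, Amber 6, Silver 7 (total 18).

Blue: 5; Amber: 6; Silver: 7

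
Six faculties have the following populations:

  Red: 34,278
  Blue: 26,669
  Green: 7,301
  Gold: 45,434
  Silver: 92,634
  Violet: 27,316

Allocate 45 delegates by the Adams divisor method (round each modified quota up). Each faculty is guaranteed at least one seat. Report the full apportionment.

Red: 7; Blue: 5; Green: 2; Gold: 9; Silver: 17; Violet: 5

Standard divisor 233632/45 ≈ 5191.822; standard quotas: Red 6.602, Blue 5.137, Green 1.406, Gold 8.751, Silver 17.842, Violet 5.261.
Rounding up gives 7, 6, 2, 9, 18, 6 = 48 seats, so the divisor must be adjusted.
With modified divisor 5600: modified quotas Red 6.121, Blue 4.762, Green 1.304, Gold 8.113, Silver 16.542, Violet 4.878.
Rounding up: Red 7, Blue 5, Green 2, Gold 9, Silver 17, Violet 5 (total 45).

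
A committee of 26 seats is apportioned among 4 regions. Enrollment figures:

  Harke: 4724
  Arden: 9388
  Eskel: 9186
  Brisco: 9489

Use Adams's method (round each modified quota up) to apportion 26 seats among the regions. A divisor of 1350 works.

With modified divisor 1350: modified quotas Harke 3.499, Arden 6.954, Eskel 6.804, Brisco 7.029.
Rounding up: Harke 4, Arden 7, Eskel 7, Brisco 8 (total 26).

Harke 4, Arden 7, Eskel 7, Brisco 8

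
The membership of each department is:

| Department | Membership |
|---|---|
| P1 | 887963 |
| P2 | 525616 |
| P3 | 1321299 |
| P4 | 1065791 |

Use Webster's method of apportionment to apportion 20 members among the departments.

Standard divisor 3800669/20 ≈ 190033.45; standard quotas: P1 4.673, P2 2.766, P3 6.953, P4 5.608.
Rounding to the nearest integer gives 5, 3, 7, 6 = 21 seats, so the divisor must be adjusted.
With modified divisor 195600: modified quotas P1 4.540, P2 2.687, P3 6.755, P4 5.449.
Rounding to the nearest integer: P1 5, P2 3, P3 7, P4 5 (total 20).

P1 5; P2 3; P3 7; P4 5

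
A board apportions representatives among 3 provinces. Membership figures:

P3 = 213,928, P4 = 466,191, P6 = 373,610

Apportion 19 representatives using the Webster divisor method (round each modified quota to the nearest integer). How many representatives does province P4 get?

8

Standard divisor 1053729/19 ≈ 55459.421; standard quotas: P3 3.857, P4 8.406, P6 6.737.
Rounding to the nearest integer gives P3 4, P4 8, P6 7 — total 19, matching the house size, so no adjustment is needed.
P4 receives 8.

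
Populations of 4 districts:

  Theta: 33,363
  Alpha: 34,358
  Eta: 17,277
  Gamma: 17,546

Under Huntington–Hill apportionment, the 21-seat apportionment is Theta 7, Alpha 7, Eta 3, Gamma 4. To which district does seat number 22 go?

Priority for the next seat is population ÷ (√(s·(s+1))).
Priorities: Theta 4458.318, Alpha 4591.281, Eta 4987.440, Gamma 3923.405.
Highest priority: Eta.

Eta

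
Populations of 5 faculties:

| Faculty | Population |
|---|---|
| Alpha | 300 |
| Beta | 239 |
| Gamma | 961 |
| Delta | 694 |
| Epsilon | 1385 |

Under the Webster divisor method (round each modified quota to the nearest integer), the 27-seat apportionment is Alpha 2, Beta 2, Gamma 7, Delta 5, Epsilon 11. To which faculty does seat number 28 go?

Priority for the next seat is population ÷ (current seats + 0.5).
Priorities: Alpha 120.000, Beta 95.600, Gamma 128.133, Delta 126.182, Epsilon 120.435.
Highest priority: Gamma.

Gamma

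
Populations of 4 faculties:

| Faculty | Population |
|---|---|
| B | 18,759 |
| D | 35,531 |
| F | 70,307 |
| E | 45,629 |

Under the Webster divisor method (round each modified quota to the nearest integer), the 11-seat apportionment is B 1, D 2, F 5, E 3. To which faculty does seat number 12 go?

D

Priority for the next seat is population ÷ (current seats + 0.5).
Priorities: B 12506.000, D 14212.400, F 12783.091, E 13036.857.
Highest priority: D.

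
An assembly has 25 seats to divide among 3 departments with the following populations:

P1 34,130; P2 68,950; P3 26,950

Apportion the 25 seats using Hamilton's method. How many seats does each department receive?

P1: 7; P2: 13; P3: 5

Total 130030; standard divisor 130030/25 ≈ 5201.2.
Standard quotas: P1 6.5619, P2 13.2566, P3 5.1815.
Lower quotas: P1 6, P2 13, P3 5 (sum 24, leaving 1 seat).
Remainders in descending order: P1 0.5619, P2 0.2566, P3 0.1815.
The surplus seat goes to P1.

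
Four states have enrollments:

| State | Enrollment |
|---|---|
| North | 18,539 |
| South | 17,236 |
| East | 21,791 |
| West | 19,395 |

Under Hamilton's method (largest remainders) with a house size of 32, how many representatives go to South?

7

The standard divisor is 76961/32 ≈ 2405.031.
Standard quotas: North 7.7084, South 7.1666, East 9.0606, West 8.0643.
Lower quotas: North 7, South 7, East 9, West 8 (sum 31, leaving 1 seat).
Remainders in descending order: North 0.7084, South 0.1666, West 0.0643, East 0.0606.
Largest remainder: North receives the extra seat.
South receives 7.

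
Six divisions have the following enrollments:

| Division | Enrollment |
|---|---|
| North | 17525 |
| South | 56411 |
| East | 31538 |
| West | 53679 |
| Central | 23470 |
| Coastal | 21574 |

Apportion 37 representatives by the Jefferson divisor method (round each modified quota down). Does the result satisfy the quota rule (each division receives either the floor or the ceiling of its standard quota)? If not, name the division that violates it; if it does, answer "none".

none

Standard quotas: North 3.175, South 10.222, East 5.715, West 9.727, Central 4.253, Coastal 3.909.
Jefferson allocation: North 3, South 10, East 6, West 10, Central 4, Coastal 4.
Every allocation lies between the lower and upper quota.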